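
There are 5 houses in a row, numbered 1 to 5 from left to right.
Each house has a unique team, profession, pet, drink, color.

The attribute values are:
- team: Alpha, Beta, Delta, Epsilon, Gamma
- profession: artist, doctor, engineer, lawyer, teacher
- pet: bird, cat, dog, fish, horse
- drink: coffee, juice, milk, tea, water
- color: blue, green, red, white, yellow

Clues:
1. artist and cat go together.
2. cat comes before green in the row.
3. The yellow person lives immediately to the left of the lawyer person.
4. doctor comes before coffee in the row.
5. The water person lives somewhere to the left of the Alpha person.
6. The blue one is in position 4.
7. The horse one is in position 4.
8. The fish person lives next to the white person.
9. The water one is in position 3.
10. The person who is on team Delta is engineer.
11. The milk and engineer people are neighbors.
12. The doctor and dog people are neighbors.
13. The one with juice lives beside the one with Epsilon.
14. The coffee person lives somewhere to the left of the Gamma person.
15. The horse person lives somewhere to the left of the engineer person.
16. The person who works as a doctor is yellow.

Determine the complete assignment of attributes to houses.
Solution:

House | Team | Profession | Pet | Drink | Color
-----------------------------------------------
  1   | Beta | doctor | fish | juice | yellow
  2   | Epsilon | lawyer | dog | coffee | white
  3   | Gamma | artist | cat | water | red
  4   | Alpha | teacher | horse | milk | blue
  5   | Delta | engineer | bird | tea | green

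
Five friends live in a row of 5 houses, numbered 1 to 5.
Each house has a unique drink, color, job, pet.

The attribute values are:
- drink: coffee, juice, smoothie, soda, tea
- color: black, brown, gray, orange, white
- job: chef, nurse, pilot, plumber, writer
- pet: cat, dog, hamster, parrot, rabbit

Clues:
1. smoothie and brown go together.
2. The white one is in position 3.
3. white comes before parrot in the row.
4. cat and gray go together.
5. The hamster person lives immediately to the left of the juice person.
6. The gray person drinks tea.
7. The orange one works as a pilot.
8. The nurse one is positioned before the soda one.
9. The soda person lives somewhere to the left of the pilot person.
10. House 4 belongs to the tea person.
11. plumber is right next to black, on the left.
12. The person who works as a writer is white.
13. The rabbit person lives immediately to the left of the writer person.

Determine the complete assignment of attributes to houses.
Solution:

House | Drink | Color | Job | Pet
---------------------------------
  1   | smoothie | brown | plumber | hamster
  2   | juice | black | nurse | rabbit
  3   | soda | white | writer | dog
  4   | tea | gray | chef | cat
  5   | coffee | orange | pilot | parrot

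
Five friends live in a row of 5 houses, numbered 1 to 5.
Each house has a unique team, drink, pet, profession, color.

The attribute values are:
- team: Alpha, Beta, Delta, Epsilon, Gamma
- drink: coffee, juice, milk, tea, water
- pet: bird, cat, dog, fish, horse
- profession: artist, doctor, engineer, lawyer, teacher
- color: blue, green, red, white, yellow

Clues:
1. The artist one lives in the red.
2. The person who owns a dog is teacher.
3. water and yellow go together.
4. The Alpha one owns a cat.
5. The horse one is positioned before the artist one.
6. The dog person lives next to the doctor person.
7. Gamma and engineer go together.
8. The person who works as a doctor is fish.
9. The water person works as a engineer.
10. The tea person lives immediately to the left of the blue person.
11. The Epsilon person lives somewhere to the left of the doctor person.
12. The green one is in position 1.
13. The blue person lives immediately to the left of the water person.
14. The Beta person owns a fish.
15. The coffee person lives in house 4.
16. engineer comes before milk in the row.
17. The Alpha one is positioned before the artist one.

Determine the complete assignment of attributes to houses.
Solution:

House | Team | Drink | Pet | Profession | Color
-----------------------------------------------
  1   | Epsilon | tea | dog | teacher | green
  2   | Beta | juice | fish | doctor | blue
  3   | Gamma | water | horse | engineer | yellow
  4   | Alpha | coffee | cat | lawyer | white
  5   | Delta | milk | bird | artist | red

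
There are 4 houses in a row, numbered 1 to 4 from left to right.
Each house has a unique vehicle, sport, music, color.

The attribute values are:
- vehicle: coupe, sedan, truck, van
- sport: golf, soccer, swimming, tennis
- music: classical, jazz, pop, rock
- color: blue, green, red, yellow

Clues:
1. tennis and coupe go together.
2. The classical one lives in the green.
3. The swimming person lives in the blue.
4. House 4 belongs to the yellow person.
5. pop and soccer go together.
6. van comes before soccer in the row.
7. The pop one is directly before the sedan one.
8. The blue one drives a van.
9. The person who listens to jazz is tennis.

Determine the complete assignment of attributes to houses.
Solution:

House | Vehicle | Sport | Music | Color
---------------------------------------
  1   | van | swimming | rock | blue
  2   | truck | soccer | pop | red
  3   | sedan | golf | classical | green
  4   | coupe | tennis | jazz | yellow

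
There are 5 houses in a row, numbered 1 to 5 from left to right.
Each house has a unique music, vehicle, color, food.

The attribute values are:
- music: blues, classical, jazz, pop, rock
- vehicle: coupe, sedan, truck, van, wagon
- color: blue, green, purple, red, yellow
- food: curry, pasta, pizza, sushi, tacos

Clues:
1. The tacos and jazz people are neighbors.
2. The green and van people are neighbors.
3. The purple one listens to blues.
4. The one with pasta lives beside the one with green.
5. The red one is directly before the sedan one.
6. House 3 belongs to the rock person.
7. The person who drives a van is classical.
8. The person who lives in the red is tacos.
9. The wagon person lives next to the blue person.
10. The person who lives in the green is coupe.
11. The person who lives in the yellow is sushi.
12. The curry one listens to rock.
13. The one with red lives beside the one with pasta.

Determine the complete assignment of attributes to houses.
Solution:

House | Music | Vehicle | Color | Food
--------------------------------------
  1   | pop | wagon | red | tacos
  2   | jazz | sedan | blue | pasta
  3   | rock | coupe | green | curry
  4   | classical | van | yellow | sushi
  5   | blues | truck | purple | pizza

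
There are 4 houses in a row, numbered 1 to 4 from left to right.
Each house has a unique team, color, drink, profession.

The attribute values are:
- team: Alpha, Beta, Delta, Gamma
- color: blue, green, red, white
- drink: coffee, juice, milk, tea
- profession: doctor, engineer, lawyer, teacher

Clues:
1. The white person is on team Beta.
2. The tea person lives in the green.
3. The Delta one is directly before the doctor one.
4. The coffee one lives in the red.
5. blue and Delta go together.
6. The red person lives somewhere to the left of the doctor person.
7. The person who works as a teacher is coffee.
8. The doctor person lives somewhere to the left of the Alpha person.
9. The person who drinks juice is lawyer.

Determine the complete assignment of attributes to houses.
Solution:

House | Team | Color | Drink | Profession
-----------------------------------------
  1   | Gamma | red | coffee | teacher
  2   | Delta | blue | juice | lawyer
  3   | Beta | white | milk | doctor
  4   | Alpha | green | tea | engineer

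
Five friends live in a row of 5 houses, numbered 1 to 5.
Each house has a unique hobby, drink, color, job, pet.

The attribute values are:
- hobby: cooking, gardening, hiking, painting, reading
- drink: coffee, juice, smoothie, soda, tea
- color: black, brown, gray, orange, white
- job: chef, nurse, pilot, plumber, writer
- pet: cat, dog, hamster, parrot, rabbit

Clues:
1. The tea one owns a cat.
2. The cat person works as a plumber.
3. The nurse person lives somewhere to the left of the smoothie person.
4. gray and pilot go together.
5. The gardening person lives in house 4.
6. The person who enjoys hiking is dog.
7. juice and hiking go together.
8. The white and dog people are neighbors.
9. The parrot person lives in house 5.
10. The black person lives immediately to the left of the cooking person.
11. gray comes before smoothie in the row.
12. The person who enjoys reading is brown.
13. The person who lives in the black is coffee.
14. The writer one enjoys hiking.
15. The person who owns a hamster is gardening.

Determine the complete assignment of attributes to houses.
Solution:

House | Hobby | Drink | Color | Job | Pet
-----------------------------------------
  1   | painting | coffee | black | nurse | rabbit
  2   | cooking | tea | white | plumber | cat
  3   | hiking | juice | orange | writer | dog
  4   | gardening | soda | gray | pilot | hamster
  5   | reading | smoothie | brown | chef | parrot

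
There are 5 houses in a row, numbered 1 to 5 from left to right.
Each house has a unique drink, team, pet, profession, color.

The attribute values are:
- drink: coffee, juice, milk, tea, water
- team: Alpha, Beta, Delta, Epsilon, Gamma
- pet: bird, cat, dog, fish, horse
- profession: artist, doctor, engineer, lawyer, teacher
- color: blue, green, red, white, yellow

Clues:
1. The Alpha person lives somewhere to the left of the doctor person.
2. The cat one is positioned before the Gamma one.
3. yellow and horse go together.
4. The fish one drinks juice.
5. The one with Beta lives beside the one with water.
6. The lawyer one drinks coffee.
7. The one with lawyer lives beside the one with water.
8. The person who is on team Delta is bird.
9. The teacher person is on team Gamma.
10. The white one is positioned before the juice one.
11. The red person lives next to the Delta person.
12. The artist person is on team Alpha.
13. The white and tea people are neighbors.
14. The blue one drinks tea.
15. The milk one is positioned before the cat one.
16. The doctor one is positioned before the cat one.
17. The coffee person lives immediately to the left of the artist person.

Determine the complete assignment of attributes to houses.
Solution:

House | Drink | Team | Pet | Profession | Color
-----------------------------------------------
  1   | coffee | Beta | horse | lawyer | yellow
  2   | water | Alpha | dog | artist | red
  3   | milk | Delta | bird | doctor | white
  4   | tea | Epsilon | cat | engineer | blue
  5   | juice | Gamma | fish | teacher | green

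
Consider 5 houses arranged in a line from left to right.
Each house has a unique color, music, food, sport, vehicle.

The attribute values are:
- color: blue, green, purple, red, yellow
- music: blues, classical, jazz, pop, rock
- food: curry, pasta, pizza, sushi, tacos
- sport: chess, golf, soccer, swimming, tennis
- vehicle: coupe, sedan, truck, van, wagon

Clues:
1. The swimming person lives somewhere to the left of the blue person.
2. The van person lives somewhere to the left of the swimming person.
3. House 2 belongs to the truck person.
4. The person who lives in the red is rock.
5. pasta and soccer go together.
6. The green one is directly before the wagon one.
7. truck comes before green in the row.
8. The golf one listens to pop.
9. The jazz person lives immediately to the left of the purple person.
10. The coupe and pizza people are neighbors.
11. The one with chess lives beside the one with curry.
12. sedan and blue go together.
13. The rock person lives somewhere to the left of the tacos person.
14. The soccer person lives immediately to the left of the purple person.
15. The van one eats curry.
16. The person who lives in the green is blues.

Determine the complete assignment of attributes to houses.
Solution:

House | Color | Music | Food | Sport | Vehicle
----------------------------------------------
  1   | yellow | jazz | pasta | soccer | coupe
  2   | purple | classical | pizza | chess | truck
  3   | green | blues | curry | tennis | van
  4   | red | rock | sushi | swimming | wagon
  5   | blue | pop | tacos | golf | sedan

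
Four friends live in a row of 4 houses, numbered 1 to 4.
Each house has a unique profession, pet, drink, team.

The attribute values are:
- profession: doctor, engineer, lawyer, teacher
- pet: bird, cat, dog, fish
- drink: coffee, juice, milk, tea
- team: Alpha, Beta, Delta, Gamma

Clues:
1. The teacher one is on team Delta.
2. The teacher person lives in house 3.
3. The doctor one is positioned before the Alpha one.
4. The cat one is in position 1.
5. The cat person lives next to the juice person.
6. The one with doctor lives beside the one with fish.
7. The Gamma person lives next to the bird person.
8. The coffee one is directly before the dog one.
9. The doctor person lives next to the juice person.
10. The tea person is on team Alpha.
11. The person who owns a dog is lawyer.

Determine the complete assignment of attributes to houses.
Solution:

House | Profession | Pet | Drink | Team
---------------------------------------
  1   | doctor | cat | milk | Beta
  2   | engineer | fish | juice | Gamma
  3   | teacher | bird | coffee | Delta
  4   | lawyer | dog | tea | Alpha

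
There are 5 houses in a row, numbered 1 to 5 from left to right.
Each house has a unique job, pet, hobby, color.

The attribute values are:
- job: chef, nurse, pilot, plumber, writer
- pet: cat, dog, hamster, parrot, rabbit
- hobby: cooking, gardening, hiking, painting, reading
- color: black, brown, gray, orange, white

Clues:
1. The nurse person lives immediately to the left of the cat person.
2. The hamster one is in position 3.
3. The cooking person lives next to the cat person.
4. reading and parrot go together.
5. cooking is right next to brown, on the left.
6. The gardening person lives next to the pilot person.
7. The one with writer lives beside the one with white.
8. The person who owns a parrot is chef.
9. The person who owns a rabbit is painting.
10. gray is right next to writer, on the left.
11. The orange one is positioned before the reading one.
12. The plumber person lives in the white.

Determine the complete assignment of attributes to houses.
Solution:

House | Job | Pet | Hobby | Color
---------------------------------
  1   | nurse | dog | cooking | gray
  2   | writer | cat | hiking | brown
  3   | plumber | hamster | gardening | white
  4   | pilot | rabbit | painting | orange
  5   | chef | parrot | reading | black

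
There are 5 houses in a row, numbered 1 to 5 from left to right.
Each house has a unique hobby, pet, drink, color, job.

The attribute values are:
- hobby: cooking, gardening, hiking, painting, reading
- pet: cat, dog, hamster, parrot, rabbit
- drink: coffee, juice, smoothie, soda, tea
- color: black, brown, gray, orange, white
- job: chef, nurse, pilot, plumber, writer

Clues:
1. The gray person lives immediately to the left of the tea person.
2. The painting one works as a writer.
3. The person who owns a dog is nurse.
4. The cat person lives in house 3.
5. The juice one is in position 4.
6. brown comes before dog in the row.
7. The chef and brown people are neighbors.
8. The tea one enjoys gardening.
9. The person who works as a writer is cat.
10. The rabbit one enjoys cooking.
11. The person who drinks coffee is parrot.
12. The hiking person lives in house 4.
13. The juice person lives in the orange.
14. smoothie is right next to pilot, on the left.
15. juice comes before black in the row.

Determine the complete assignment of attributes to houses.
Solution:

House | Hobby | Pet | Drink | Color | Job
-----------------------------------------
  1   | cooking | rabbit | smoothie | gray | chef
  2   | gardening | hamster | tea | brown | pilot
  3   | painting | cat | soda | white | writer
  4   | hiking | dog | juice | orange | nurse
  5   | reading | parrot | coffee | black | plumber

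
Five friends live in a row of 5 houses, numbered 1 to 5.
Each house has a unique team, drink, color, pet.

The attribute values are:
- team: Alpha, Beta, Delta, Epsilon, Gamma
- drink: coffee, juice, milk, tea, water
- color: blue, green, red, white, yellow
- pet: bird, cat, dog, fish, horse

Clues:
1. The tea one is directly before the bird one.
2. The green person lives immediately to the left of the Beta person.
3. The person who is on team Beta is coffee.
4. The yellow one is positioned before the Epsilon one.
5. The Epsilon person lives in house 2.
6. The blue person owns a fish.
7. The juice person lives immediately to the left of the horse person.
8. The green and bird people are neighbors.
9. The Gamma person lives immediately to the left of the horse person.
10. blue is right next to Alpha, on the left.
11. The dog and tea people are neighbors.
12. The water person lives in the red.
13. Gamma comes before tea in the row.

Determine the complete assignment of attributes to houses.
Solution:

House | Team | Drink | Color | Pet
----------------------------------
  1   | Gamma | juice | yellow | dog
  2   | Epsilon | tea | green | horse
  3   | Beta | coffee | white | bird
  4   | Delta | milk | blue | fish
  5   | Alpha | water | red | cat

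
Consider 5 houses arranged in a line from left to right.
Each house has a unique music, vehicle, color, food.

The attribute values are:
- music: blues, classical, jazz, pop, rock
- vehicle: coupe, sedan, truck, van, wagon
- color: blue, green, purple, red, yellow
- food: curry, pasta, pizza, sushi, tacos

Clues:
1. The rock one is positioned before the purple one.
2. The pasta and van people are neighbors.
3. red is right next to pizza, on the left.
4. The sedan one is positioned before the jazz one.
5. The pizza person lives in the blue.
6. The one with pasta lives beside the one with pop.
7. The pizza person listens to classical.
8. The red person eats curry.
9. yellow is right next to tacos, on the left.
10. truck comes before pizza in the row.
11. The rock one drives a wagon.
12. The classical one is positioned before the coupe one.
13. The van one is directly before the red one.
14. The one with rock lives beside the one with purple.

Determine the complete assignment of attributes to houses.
Solution:

House | Music | Vehicle | Color | Food
--------------------------------------
  1   | rock | wagon | yellow | pasta
  2   | pop | van | purple | tacos
  3   | blues | truck | red | curry
  4   | classical | sedan | blue | pizza
  5   | jazz | coupe | green | sushi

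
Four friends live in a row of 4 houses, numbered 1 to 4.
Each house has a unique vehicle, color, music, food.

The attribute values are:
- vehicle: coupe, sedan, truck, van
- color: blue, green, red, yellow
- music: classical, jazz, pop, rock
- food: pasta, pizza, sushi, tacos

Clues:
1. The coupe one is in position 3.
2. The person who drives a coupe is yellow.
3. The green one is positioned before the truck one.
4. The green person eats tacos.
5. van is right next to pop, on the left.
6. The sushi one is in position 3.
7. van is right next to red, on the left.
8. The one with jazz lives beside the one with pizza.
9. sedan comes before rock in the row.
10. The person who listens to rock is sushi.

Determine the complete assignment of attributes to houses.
Solution:

House | Vehicle | Color | Music | Food
--------------------------------------
  1   | van | green | jazz | tacos
  2   | sedan | red | pop | pizza
  3   | coupe | yellow | rock | sushi
  4   | truck | blue | classical | pasta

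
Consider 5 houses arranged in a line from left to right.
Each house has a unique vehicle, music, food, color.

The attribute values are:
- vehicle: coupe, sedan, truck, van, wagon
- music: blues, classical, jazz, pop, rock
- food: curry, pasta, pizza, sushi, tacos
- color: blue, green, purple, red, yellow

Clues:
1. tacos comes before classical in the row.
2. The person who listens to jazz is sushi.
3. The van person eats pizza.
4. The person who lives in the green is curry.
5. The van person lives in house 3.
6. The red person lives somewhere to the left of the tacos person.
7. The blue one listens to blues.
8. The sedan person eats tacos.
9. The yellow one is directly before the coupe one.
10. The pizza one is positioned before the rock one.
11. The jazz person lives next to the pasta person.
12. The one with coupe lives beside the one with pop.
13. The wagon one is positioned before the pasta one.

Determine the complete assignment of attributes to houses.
Solution:

House | Vehicle | Music | Food | Color
--------------------------------------
  1   | wagon | jazz | sushi | yellow
  2   | coupe | blues | pasta | blue
  3   | van | pop | pizza | red
  4   | sedan | rock | tacos | purple
  5   | truck | classical | curry | green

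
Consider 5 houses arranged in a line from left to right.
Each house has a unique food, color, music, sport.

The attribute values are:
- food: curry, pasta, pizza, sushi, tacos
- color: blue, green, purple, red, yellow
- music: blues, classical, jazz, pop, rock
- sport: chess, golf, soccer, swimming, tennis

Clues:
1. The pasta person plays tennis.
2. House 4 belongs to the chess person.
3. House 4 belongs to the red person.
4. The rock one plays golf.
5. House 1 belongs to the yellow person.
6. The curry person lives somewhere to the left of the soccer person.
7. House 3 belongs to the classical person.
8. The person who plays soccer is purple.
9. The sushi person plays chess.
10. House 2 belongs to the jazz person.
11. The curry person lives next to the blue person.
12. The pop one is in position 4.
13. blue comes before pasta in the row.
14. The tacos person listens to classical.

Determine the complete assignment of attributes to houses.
Solution:

House | Food | Color | Music | Sport
------------------------------------
  1   | curry | yellow | rock | golf
  2   | pizza | blue | jazz | swimming
  3   | tacos | purple | classical | soccer
  4   | sushi | red | pop | chess
  5   | pasta | green | blues | tennis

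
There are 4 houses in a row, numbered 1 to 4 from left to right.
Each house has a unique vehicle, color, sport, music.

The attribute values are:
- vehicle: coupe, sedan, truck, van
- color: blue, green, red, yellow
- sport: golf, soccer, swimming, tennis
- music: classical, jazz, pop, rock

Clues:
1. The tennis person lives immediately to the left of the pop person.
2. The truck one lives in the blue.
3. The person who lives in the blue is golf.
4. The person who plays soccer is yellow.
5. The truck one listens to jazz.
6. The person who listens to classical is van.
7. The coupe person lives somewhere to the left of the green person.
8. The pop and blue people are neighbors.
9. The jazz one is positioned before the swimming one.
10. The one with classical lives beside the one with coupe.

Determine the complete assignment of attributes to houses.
Solution:

House | Vehicle | Color | Sport | Music
---------------------------------------
  1   | van | red | tennis | classical
  2   | coupe | yellow | soccer | pop
  3   | truck | blue | golf | jazz
  4   | sedan | green | swimming | rock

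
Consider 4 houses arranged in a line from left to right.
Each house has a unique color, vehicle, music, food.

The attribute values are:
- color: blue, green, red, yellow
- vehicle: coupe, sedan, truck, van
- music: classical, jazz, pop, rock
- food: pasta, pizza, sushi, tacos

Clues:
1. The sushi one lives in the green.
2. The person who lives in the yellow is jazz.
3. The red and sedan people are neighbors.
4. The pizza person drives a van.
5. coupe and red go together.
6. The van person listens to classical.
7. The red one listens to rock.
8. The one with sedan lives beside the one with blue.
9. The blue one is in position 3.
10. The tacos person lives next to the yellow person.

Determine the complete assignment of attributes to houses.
Solution:

House | Color | Vehicle | Music | Food
--------------------------------------
  1   | red | coupe | rock | tacos
  2   | yellow | sedan | jazz | pasta
  3   | blue | van | classical | pizza
  4   | green | truck | pop | sushi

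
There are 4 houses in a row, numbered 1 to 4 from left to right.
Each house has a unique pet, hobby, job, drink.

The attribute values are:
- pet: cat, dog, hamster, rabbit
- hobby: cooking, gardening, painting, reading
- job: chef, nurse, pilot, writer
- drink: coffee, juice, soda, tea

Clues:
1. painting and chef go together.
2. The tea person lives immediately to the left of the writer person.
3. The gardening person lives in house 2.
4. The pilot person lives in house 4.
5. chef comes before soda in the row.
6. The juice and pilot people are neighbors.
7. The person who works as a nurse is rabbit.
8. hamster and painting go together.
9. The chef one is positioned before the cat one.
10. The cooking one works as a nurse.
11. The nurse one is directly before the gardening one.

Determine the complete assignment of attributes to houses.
Solution:

House | Pet | Hobby | Job | Drink
---------------------------------
  1   | rabbit | cooking | nurse | tea
  2   | dog | gardening | writer | coffee
  3   | hamster | painting | chef | juice
  4   | cat | reading | pilot | soda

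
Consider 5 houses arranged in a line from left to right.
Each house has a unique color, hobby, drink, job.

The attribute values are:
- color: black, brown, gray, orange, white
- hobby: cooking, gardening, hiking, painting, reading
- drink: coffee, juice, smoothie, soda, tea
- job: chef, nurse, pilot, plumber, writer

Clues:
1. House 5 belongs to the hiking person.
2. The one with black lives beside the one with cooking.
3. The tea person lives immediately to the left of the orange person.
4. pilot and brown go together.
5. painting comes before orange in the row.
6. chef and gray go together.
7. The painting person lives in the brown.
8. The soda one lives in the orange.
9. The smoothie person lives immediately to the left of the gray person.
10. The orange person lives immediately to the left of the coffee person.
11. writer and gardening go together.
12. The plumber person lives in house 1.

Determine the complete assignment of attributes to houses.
Solution:

House | Color | Hobby | Drink | Job
-----------------------------------
  1   | black | reading | smoothie | plumber
  2   | gray | cooking | juice | chef
  3   | brown | painting | tea | pilot
  4   | orange | gardening | soda | writer
  5   | white | hiking | coffee | nurse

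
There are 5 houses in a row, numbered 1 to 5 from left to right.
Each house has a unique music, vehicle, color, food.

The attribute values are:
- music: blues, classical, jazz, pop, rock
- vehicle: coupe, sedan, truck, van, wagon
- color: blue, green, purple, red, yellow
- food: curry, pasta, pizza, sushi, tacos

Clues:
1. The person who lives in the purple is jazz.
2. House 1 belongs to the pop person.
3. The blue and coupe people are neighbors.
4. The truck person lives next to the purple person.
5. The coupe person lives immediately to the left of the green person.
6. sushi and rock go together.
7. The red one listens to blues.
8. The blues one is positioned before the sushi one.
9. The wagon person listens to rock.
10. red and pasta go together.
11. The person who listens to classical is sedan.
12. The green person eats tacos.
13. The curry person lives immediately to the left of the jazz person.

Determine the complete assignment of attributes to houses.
Solution:

House | Music | Vehicle | Color | Food
--------------------------------------
  1   | pop | truck | blue | curry
  2   | jazz | coupe | purple | pizza
  3   | classical | sedan | green | tacos
  4   | blues | van | red | pasta
  5   | rock | wagon | yellow | sushi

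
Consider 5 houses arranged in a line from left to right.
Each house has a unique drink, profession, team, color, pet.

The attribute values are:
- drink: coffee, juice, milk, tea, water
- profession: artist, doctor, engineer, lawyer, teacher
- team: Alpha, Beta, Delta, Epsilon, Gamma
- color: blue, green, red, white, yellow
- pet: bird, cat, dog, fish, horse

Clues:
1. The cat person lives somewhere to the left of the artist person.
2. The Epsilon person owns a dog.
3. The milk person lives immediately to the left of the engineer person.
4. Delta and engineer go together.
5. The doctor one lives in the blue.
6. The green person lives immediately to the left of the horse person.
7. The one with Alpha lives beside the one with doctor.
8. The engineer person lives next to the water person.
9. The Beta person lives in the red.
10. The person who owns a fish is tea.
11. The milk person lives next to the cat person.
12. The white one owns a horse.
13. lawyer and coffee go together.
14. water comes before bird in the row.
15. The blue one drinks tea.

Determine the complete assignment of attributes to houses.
Solution:

House | Drink | Profession | Team | Color | Pet
-----------------------------------------------
  1   | milk | teacher | Epsilon | yellow | dog
  2   | juice | engineer | Delta | green | cat
  3   | water | artist | Alpha | white | horse
  4   | tea | doctor | Gamma | blue | fish
  5   | coffee | lawyer | Beta | red | bird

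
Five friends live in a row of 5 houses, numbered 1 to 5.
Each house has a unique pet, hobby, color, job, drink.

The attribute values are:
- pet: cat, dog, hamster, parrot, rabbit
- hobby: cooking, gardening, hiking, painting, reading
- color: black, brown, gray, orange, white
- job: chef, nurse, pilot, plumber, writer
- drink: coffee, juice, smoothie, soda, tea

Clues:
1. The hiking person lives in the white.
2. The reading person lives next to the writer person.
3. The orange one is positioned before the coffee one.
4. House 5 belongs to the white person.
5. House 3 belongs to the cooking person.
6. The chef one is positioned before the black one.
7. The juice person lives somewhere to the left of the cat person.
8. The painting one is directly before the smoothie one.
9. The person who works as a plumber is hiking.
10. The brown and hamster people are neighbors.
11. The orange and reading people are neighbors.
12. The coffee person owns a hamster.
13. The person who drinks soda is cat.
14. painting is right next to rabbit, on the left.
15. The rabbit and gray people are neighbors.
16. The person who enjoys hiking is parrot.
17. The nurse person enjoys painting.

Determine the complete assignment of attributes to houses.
Solution:

House | Pet | Hobby | Color | Job | Drink
-----------------------------------------
  1   | dog | painting | orange | nurse | juice
  2   | rabbit | reading | brown | chef | smoothie
  3   | hamster | cooking | gray | writer | coffee
  4   | cat | gardening | black | pilot | soda
  5   | parrot | hiking | white | plumber | tea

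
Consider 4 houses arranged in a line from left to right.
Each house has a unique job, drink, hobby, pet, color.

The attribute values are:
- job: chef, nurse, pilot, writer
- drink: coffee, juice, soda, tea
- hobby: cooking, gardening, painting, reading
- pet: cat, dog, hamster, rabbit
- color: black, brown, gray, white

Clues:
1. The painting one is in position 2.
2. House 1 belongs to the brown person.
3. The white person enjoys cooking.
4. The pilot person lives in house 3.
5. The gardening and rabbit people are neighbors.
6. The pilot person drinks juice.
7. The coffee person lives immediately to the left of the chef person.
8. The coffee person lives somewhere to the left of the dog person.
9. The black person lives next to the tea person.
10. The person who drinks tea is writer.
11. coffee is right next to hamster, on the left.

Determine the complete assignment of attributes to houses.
Solution:

House | Job | Drink | Hobby | Pet | Color
-----------------------------------------
  1   | nurse | coffee | reading | cat | brown
  2   | chef | soda | painting | hamster | gray
  3   | pilot | juice | gardening | dog | black
  4   | writer | tea | cooking | rabbit | white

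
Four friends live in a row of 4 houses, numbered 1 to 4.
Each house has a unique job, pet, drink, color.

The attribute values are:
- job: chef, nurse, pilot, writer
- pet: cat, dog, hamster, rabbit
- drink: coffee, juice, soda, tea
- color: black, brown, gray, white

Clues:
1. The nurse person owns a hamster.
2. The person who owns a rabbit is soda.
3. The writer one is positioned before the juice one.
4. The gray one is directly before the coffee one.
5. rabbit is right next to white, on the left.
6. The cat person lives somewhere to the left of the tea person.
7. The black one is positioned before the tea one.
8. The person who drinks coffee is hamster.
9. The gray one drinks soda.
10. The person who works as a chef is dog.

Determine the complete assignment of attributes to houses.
Solution:

House | Job | Pet | Drink | Color
---------------------------------
  1   | writer | rabbit | soda | gray
  2   | nurse | hamster | coffee | white
  3   | pilot | cat | juice | black
  4   | chef | dog | tea | brown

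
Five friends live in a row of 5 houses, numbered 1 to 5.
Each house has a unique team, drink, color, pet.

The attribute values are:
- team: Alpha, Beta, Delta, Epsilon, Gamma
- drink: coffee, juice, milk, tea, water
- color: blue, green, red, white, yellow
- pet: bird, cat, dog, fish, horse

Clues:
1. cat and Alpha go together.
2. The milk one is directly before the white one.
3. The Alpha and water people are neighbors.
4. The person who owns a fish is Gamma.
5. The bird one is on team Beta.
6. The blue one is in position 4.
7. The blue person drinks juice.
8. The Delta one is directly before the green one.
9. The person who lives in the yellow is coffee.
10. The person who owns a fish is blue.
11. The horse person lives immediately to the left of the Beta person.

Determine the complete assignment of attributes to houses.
Solution:

House | Team | Drink | Color | Pet
----------------------------------
  1   | Alpha | milk | red | cat
  2   | Delta | water | white | horse
  3   | Beta | tea | green | bird
  4   | Gamma | juice | blue | fish
  5   | Epsilon | coffee | yellow | dog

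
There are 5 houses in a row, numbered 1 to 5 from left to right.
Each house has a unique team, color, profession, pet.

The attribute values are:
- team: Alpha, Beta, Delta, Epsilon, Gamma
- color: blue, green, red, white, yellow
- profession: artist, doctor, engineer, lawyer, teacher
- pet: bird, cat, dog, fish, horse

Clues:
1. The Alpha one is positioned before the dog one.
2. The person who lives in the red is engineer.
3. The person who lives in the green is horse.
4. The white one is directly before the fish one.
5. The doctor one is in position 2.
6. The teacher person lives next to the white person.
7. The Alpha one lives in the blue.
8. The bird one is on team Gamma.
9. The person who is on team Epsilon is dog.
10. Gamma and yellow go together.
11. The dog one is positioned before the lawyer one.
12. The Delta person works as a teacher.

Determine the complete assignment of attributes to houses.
Solution:

House | Team | Color | Profession | Pet
---------------------------------------
  1   | Delta | green | teacher | horse
  2   | Beta | white | doctor | cat
  3   | Alpha | blue | artist | fish
  4   | Epsilon | red | engineer | dog
  5   | Gamma | yellow | lawyer | bird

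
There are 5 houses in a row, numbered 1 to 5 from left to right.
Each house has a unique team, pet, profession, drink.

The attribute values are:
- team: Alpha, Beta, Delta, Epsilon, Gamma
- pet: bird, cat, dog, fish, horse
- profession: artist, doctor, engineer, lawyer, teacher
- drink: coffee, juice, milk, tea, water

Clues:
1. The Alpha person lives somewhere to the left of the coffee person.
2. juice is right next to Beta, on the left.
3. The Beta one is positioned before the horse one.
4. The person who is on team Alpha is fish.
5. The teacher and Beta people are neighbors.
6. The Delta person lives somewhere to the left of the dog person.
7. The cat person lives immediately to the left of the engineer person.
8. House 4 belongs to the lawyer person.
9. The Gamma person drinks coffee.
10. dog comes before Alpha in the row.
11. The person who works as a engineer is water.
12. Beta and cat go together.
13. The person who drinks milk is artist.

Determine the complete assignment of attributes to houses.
Solution:

House | Team | Pet | Profession | Drink
---------------------------------------
  1   | Delta | bird | teacher | juice
  2   | Beta | cat | artist | milk
  3   | Epsilon | dog | engineer | water
  4   | Alpha | fish | lawyer | tea
  5   | Gamma | horse | doctor | coffee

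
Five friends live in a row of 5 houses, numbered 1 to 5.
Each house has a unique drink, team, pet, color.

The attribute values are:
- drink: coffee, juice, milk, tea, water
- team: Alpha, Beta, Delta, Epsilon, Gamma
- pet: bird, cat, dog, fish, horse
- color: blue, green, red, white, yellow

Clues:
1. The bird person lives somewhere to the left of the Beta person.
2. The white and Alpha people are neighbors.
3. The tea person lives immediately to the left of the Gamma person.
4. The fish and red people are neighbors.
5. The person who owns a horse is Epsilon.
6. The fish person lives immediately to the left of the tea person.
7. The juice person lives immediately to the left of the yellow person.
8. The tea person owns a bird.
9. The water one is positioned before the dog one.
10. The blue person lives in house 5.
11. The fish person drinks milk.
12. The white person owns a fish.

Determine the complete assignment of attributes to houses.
Solution:

House | Drink | Team | Pet | Color
----------------------------------
  1   | milk | Delta | fish | white
  2   | tea | Alpha | bird | red
  3   | juice | Gamma | cat | green
  4   | water | Epsilon | horse | yellow
  5   | coffee | Beta | dog | blue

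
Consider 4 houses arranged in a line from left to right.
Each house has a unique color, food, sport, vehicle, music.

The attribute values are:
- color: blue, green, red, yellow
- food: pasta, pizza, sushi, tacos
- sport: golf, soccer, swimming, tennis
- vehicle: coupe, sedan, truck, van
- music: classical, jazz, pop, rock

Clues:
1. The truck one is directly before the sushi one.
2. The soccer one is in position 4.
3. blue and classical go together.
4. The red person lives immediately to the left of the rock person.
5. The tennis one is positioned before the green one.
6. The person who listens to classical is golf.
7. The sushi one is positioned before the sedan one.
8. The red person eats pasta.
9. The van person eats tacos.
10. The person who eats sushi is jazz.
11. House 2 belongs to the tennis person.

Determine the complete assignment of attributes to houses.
Solution:

House | Color | Food | Sport | Vehicle | Music
----------------------------------------------
  1   | blue | pizza | golf | truck | classical
  2   | yellow | sushi | tennis | coupe | jazz
  3   | red | pasta | swimming | sedan | pop
  4   | green | tacos | soccer | van | rock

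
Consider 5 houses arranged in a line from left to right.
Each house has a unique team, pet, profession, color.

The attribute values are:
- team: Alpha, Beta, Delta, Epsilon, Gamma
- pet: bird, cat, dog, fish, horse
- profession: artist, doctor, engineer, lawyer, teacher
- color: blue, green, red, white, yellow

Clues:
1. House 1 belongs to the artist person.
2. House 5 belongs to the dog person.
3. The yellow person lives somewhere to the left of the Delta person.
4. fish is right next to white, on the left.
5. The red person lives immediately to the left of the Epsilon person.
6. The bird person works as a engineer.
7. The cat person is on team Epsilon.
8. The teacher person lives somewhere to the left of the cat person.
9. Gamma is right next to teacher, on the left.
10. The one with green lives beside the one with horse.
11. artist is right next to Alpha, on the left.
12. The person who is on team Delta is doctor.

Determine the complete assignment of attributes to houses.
Solution:

House | Team | Pet | Profession | Color
---------------------------------------
  1   | Gamma | fish | artist | green
  2   | Alpha | horse | teacher | white
  3   | Beta | bird | engineer | red
  4   | Epsilon | cat | lawyer | yellow
  5   | Delta | dog | doctor | blue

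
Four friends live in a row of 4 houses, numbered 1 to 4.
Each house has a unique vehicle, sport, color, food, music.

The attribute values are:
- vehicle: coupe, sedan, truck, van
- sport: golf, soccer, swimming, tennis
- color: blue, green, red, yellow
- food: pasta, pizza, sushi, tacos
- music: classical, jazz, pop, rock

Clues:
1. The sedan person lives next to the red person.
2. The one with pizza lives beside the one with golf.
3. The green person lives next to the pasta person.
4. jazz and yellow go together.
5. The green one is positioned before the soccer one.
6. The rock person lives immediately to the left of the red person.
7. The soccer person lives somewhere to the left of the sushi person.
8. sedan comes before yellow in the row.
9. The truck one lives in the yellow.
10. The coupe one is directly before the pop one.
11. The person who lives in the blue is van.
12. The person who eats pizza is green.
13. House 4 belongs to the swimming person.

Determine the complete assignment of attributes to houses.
Solution:

House | Vehicle | Sport | Color | Food | Music
----------------------------------------------
  1   | sedan | tennis | green | pizza | rock
  2   | coupe | golf | red | pasta | classical
  3   | van | soccer | blue | tacos | pop
  4   | truck | swimming | yellow | sushi | jazz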